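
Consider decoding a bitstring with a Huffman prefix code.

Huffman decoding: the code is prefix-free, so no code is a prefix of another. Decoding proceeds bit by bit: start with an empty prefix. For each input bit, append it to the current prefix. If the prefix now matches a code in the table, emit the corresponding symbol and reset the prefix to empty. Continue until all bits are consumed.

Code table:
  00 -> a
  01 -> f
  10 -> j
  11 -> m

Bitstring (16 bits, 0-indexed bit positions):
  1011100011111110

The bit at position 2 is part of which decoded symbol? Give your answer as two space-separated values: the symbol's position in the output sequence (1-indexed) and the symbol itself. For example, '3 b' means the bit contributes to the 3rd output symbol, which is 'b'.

Answer: 2 m

Derivation:
Bit 0: prefix='1' (no match yet)
Bit 1: prefix='10' -> emit 'j', reset
Bit 2: prefix='1' (no match yet)
Bit 3: prefix='11' -> emit 'm', reset
Bit 4: prefix='1' (no match yet)
Bit 5: prefix='10' -> emit 'j', reset
Bit 6: prefix='0' (no match yet)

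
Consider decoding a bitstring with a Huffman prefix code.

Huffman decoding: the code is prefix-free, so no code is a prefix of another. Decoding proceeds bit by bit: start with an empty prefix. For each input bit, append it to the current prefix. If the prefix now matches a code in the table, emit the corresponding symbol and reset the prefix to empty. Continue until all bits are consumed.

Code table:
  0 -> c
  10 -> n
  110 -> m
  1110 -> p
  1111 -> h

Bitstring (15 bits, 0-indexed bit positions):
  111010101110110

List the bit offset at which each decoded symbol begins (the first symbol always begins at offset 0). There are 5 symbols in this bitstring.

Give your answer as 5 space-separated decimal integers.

Answer: 0 4 6 8 12

Derivation:
Bit 0: prefix='1' (no match yet)
Bit 1: prefix='11' (no match yet)
Bit 2: prefix='111' (no match yet)
Bit 3: prefix='1110' -> emit 'p', reset
Bit 4: prefix='1' (no match yet)
Bit 5: prefix='10' -> emit 'n', reset
Bit 6: prefix='1' (no match yet)
Bit 7: prefix='10' -> emit 'n', reset
Bit 8: prefix='1' (no match yet)
Bit 9: prefix='11' (no match yet)
Bit 10: prefix='111' (no match yet)
Bit 11: prefix='1110' -> emit 'p', reset
Bit 12: prefix='1' (no match yet)
Bit 13: prefix='11' (no match yet)
Bit 14: prefix='110' -> emit 'm', reset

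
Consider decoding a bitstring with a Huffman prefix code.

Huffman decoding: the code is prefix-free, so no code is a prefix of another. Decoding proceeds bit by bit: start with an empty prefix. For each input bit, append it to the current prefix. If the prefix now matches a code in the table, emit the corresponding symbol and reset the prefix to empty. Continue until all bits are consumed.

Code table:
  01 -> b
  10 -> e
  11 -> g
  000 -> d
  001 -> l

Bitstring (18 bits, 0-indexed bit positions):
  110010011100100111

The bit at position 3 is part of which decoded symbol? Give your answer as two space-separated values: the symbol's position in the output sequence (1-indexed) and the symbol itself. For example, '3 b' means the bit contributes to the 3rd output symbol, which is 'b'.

Bit 0: prefix='1' (no match yet)
Bit 1: prefix='11' -> emit 'g', reset
Bit 2: prefix='0' (no match yet)
Bit 3: prefix='00' (no match yet)
Bit 4: prefix='001' -> emit 'l', reset
Bit 5: prefix='0' (no match yet)
Bit 6: prefix='00' (no match yet)
Bit 7: prefix='001' -> emit 'l', reset

Answer: 2 l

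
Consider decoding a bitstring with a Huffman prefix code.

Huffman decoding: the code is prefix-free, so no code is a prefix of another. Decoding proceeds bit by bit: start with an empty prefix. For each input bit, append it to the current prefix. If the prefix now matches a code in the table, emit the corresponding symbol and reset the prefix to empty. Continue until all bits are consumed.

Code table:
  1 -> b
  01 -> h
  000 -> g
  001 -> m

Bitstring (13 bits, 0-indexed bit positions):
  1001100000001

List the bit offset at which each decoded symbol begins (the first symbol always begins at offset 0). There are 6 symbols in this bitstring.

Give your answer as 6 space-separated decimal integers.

Bit 0: prefix='1' -> emit 'b', reset
Bit 1: prefix='0' (no match yet)
Bit 2: prefix='00' (no match yet)
Bit 3: prefix='001' -> emit 'm', reset
Bit 4: prefix='1' -> emit 'b', reset
Bit 5: prefix='0' (no match yet)
Bit 6: prefix='00' (no match yet)
Bit 7: prefix='000' -> emit 'g', reset
Bit 8: prefix='0' (no match yet)
Bit 9: prefix='00' (no match yet)
Bit 10: prefix='000' -> emit 'g', reset
Bit 11: prefix='0' (no match yet)
Bit 12: prefix='01' -> emit 'h', reset

Answer: 0 1 4 5 8 11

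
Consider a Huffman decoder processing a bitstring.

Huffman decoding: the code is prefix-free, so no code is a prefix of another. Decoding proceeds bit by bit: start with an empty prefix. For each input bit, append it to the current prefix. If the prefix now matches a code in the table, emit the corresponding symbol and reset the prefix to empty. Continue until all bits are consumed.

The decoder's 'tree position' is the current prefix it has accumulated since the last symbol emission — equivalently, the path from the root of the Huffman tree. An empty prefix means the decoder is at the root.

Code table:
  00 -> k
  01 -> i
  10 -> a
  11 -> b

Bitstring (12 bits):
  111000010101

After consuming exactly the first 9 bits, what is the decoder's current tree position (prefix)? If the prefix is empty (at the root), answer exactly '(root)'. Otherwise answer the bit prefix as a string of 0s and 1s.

Bit 0: prefix='1' (no match yet)
Bit 1: prefix='11' -> emit 'b', reset
Bit 2: prefix='1' (no match yet)
Bit 3: prefix='10' -> emit 'a', reset
Bit 4: prefix='0' (no match yet)
Bit 5: prefix='00' -> emit 'k', reset
Bit 6: prefix='0' (no match yet)
Bit 7: prefix='01' -> emit 'i', reset
Bit 8: prefix='0' (no match yet)

Answer: 0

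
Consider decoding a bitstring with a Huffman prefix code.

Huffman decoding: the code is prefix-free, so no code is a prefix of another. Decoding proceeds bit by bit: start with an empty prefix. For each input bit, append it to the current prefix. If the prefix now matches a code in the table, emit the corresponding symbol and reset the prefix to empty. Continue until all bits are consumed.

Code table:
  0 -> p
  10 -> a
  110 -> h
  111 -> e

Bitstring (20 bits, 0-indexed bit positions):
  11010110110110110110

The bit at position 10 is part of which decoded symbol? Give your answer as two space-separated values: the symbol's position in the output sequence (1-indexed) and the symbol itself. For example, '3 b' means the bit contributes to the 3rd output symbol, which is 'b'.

Answer: 4 h

Derivation:
Bit 0: prefix='1' (no match yet)
Bit 1: prefix='11' (no match yet)
Bit 2: prefix='110' -> emit 'h', reset
Bit 3: prefix='1' (no match yet)
Bit 4: prefix='10' -> emit 'a', reset
Bit 5: prefix='1' (no match yet)
Bit 6: prefix='11' (no match yet)
Bit 7: prefix='110' -> emit 'h', reset
Bit 8: prefix='1' (no match yet)
Bit 9: prefix='11' (no match yet)
Bit 10: prefix='110' -> emit 'h', reset
Bit 11: prefix='1' (no match yet)
Bit 12: prefix='11' (no match yet)
Bit 13: prefix='110' -> emit 'h', reset
Bit 14: prefix='1' (no match yet)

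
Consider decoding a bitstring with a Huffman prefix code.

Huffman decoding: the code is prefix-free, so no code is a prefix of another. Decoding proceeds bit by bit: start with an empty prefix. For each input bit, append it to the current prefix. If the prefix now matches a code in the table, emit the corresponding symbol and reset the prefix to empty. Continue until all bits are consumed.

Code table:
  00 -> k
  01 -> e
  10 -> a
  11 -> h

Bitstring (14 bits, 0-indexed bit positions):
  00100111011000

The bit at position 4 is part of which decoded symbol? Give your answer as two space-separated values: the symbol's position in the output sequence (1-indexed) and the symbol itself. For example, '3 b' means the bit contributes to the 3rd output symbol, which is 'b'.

Bit 0: prefix='0' (no match yet)
Bit 1: prefix='00' -> emit 'k', reset
Bit 2: prefix='1' (no match yet)
Bit 3: prefix='10' -> emit 'a', reset
Bit 4: prefix='0' (no match yet)
Bit 5: prefix='01' -> emit 'e', reset
Bit 6: prefix='1' (no match yet)
Bit 7: prefix='11' -> emit 'h', reset
Bit 8: prefix='0' (no match yet)

Answer: 3 e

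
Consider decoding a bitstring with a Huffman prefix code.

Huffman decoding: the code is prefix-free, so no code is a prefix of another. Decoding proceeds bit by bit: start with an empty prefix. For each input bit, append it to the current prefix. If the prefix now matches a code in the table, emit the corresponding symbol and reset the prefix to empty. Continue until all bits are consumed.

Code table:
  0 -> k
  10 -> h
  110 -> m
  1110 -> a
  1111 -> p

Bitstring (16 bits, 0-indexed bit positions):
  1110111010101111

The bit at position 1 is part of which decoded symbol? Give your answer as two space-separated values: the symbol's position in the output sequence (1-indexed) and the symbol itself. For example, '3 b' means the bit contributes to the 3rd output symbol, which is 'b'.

Answer: 1 a

Derivation:
Bit 0: prefix='1' (no match yet)
Bit 1: prefix='11' (no match yet)
Bit 2: prefix='111' (no match yet)
Bit 3: prefix='1110' -> emit 'a', reset
Bit 4: prefix='1' (no match yet)
Bit 5: prefix='11' (no match yet)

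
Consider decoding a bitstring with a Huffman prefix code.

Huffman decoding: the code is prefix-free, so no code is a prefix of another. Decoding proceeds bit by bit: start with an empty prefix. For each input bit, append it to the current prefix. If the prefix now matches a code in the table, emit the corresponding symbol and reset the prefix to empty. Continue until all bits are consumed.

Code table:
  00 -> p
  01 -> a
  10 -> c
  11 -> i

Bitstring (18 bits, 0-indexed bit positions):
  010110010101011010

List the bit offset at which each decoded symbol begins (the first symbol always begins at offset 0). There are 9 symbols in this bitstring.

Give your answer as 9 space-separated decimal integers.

Bit 0: prefix='0' (no match yet)
Bit 1: prefix='01' -> emit 'a', reset
Bit 2: prefix='0' (no match yet)
Bit 3: prefix='01' -> emit 'a', reset
Bit 4: prefix='1' (no match yet)
Bit 5: prefix='10' -> emit 'c', reset
Bit 6: prefix='0' (no match yet)
Bit 7: prefix='01' -> emit 'a', reset
Bit 8: prefix='0' (no match yet)
Bit 9: prefix='01' -> emit 'a', reset
Bit 10: prefix='0' (no match yet)
Bit 11: prefix='01' -> emit 'a', reset
Bit 12: prefix='0' (no match yet)
Bit 13: prefix='01' -> emit 'a', reset
Bit 14: prefix='1' (no match yet)
Bit 15: prefix='10' -> emit 'c', reset
Bit 16: prefix='1' (no match yet)
Bit 17: prefix='10' -> emit 'c', reset

Answer: 0 2 4 6 8 10 12 14 16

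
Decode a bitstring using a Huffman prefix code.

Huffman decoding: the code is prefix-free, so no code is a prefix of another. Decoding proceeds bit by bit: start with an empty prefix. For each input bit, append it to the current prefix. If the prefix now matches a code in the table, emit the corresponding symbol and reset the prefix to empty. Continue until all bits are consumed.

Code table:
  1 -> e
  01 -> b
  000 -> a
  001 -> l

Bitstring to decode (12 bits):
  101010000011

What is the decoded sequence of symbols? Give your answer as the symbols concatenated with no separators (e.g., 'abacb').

Answer: ebbale

Derivation:
Bit 0: prefix='1' -> emit 'e', reset
Bit 1: prefix='0' (no match yet)
Bit 2: prefix='01' -> emit 'b', reset
Bit 3: prefix='0' (no match yet)
Bit 4: prefix='01' -> emit 'b', reset
Bit 5: prefix='0' (no match yet)
Bit 6: prefix='00' (no match yet)
Bit 7: prefix='000' -> emit 'a', reset
Bit 8: prefix='0' (no match yet)
Bit 9: prefix='00' (no match yet)
Bit 10: prefix='001' -> emit 'l', reset
Bit 11: prefix='1' -> emit 'e', reset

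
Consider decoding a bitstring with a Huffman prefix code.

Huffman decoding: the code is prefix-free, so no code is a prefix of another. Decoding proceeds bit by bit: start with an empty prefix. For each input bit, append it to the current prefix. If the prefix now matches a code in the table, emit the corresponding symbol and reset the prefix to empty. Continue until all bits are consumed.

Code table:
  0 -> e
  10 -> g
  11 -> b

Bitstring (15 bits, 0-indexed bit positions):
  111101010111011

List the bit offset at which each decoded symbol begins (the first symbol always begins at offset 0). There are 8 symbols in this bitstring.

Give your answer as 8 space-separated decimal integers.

Answer: 0 2 4 5 7 9 11 13

Derivation:
Bit 0: prefix='1' (no match yet)
Bit 1: prefix='11' -> emit 'b', reset
Bit 2: prefix='1' (no match yet)
Bit 3: prefix='11' -> emit 'b', reset
Bit 4: prefix='0' -> emit 'e', reset
Bit 5: prefix='1' (no match yet)
Bit 6: prefix='10' -> emit 'g', reset
Bit 7: prefix='1' (no match yet)
Bit 8: prefix='10' -> emit 'g', reset
Bit 9: prefix='1' (no match yet)
Bit 10: prefix='11' -> emit 'b', reset
Bit 11: prefix='1' (no match yet)
Bit 12: prefix='10' -> emit 'g', reset
Bit 13: prefix='1' (no match yet)
Bit 14: prefix='11' -> emit 'b', reset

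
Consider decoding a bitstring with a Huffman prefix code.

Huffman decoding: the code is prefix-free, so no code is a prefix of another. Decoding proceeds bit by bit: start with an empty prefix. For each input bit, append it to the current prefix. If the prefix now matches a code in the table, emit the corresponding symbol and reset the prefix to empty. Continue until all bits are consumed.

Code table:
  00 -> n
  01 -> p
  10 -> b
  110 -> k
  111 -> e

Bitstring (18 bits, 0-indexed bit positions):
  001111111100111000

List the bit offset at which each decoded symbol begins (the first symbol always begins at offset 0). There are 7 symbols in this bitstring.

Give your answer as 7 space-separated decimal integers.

Answer: 0 2 5 8 11 13 16

Derivation:
Bit 0: prefix='0' (no match yet)
Bit 1: prefix='00' -> emit 'n', reset
Bit 2: prefix='1' (no match yet)
Bit 3: prefix='11' (no match yet)
Bit 4: prefix='111' -> emit 'e', reset
Bit 5: prefix='1' (no match yet)
Bit 6: prefix='11' (no match yet)
Bit 7: prefix='111' -> emit 'e', reset
Bit 8: prefix='1' (no match yet)
Bit 9: prefix='11' (no match yet)
Bit 10: prefix='110' -> emit 'k', reset
Bit 11: prefix='0' (no match yet)
Bit 12: prefix='01' -> emit 'p', reset
Bit 13: prefix='1' (no match yet)
Bit 14: prefix='11' (no match yet)
Bit 15: prefix='110' -> emit 'k', reset
Bit 16: prefix='0' (no match yet)
Bit 17: prefix='00' -> emit 'n', reset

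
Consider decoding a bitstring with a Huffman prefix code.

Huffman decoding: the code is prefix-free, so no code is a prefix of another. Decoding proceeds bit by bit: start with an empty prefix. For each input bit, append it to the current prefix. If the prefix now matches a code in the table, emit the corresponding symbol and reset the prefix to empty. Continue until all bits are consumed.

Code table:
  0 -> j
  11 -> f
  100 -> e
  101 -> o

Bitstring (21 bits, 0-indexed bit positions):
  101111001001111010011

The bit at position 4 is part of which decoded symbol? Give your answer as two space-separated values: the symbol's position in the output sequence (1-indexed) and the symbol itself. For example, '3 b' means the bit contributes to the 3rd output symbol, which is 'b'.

Bit 0: prefix='1' (no match yet)
Bit 1: prefix='10' (no match yet)
Bit 2: prefix='101' -> emit 'o', reset
Bit 3: prefix='1' (no match yet)
Bit 4: prefix='11' -> emit 'f', reset
Bit 5: prefix='1' (no match yet)
Bit 6: prefix='10' (no match yet)
Bit 7: prefix='100' -> emit 'e', reset
Bit 8: prefix='1' (no match yet)

Answer: 2 f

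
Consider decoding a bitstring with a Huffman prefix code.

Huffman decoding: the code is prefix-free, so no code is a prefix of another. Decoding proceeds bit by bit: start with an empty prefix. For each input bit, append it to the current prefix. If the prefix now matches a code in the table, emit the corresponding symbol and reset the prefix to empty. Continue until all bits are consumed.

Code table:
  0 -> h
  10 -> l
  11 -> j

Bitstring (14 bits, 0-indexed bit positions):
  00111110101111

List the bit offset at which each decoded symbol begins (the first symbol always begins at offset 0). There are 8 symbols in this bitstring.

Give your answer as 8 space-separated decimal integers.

Answer: 0 1 2 4 6 8 10 12

Derivation:
Bit 0: prefix='0' -> emit 'h', reset
Bit 1: prefix='0' -> emit 'h', reset
Bit 2: prefix='1' (no match yet)
Bit 3: prefix='11' -> emit 'j', reset
Bit 4: prefix='1' (no match yet)
Bit 5: prefix='11' -> emit 'j', reset
Bit 6: prefix='1' (no match yet)
Bit 7: prefix='10' -> emit 'l', reset
Bit 8: prefix='1' (no match yet)
Bit 9: prefix='10' -> emit 'l', reset
Bit 10: prefix='1' (no match yet)
Bit 11: prefix='11' -> emit 'j', reset
Bit 12: prefix='1' (no match yet)
Bit 13: prefix='11' -> emit 'j', reset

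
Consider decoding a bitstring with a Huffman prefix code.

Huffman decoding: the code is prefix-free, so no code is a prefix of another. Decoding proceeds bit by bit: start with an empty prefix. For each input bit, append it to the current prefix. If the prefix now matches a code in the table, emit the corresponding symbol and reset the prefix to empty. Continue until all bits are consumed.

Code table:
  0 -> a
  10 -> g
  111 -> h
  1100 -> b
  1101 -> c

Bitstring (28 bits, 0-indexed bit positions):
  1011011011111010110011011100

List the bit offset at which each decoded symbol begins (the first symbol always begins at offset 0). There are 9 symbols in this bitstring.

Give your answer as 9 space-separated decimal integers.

Bit 0: prefix='1' (no match yet)
Bit 1: prefix='10' -> emit 'g', reset
Bit 2: prefix='1' (no match yet)
Bit 3: prefix='11' (no match yet)
Bit 4: prefix='110' (no match yet)
Bit 5: prefix='1101' -> emit 'c', reset
Bit 6: prefix='1' (no match yet)
Bit 7: prefix='10' -> emit 'g', reset
Bit 8: prefix='1' (no match yet)
Bit 9: prefix='11' (no match yet)
Bit 10: prefix='111' -> emit 'h', reset
Bit 11: prefix='1' (no match yet)
Bit 12: prefix='11' (no match yet)
Bit 13: prefix='110' (no match yet)
Bit 14: prefix='1101' -> emit 'c', reset
Bit 15: prefix='0' -> emit 'a', reset
Bit 16: prefix='1' (no match yet)
Bit 17: prefix='11' (no match yet)
Bit 18: prefix='110' (no match yet)
Bit 19: prefix='1100' -> emit 'b', reset
Bit 20: prefix='1' (no match yet)
Bit 21: prefix='11' (no match yet)
Bit 22: prefix='110' (no match yet)
Bit 23: prefix='1101' -> emit 'c', reset
Bit 24: prefix='1' (no match yet)
Bit 25: prefix='11' (no match yet)
Bit 26: prefix='110' (no match yet)
Bit 27: prefix='1100' -> emit 'b', reset

Answer: 0 2 6 8 11 15 16 20 24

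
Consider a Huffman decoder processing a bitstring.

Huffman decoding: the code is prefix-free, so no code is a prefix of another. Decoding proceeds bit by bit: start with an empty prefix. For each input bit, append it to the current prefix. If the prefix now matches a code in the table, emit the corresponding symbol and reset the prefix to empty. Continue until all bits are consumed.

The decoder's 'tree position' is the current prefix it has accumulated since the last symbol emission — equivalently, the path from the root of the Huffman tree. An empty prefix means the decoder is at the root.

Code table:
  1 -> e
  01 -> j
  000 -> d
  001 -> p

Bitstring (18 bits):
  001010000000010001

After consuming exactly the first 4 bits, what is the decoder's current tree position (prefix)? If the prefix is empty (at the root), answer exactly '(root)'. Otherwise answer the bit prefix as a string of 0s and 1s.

Bit 0: prefix='0' (no match yet)
Bit 1: prefix='00' (no match yet)
Bit 2: prefix='001' -> emit 'p', reset
Bit 3: prefix='0' (no match yet)

Answer: 0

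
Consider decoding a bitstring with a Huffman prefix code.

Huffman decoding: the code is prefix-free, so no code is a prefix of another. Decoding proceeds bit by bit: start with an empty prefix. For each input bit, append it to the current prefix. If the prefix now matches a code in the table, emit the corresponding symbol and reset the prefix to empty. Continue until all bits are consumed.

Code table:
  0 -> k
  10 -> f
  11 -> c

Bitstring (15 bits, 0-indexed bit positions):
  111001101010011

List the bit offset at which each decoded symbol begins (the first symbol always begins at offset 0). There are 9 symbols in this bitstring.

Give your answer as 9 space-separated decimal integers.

Answer: 0 2 4 5 7 8 10 12 13

Derivation:
Bit 0: prefix='1' (no match yet)
Bit 1: prefix='11' -> emit 'c', reset
Bit 2: prefix='1' (no match yet)
Bit 3: prefix='10' -> emit 'f', reset
Bit 4: prefix='0' -> emit 'k', reset
Bit 5: prefix='1' (no match yet)
Bit 6: prefix='11' -> emit 'c', reset
Bit 7: prefix='0' -> emit 'k', reset
Bit 8: prefix='1' (no match yet)
Bit 9: prefix='10' -> emit 'f', reset
Bit 10: prefix='1' (no match yet)
Bit 11: prefix='10' -> emit 'f', reset
Bit 12: prefix='0' -> emit 'k', reset
Bit 13: prefix='1' (no match yet)
Bit 14: prefix='11' -> emit 'c', reset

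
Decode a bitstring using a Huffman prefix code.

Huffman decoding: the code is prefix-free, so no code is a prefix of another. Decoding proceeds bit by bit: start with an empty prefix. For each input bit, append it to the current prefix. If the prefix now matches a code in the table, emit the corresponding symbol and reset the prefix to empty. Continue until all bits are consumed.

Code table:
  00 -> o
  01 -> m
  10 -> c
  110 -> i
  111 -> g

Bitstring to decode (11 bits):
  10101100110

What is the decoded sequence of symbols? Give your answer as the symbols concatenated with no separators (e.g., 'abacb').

Bit 0: prefix='1' (no match yet)
Bit 1: prefix='10' -> emit 'c', reset
Bit 2: prefix='1' (no match yet)
Bit 3: prefix='10' -> emit 'c', reset
Bit 4: prefix='1' (no match yet)
Bit 5: prefix='11' (no match yet)
Bit 6: prefix='110' -> emit 'i', reset
Bit 7: prefix='0' (no match yet)
Bit 8: prefix='01' -> emit 'm', reset
Bit 9: prefix='1' (no match yet)
Bit 10: prefix='10' -> emit 'c', reset

Answer: ccimc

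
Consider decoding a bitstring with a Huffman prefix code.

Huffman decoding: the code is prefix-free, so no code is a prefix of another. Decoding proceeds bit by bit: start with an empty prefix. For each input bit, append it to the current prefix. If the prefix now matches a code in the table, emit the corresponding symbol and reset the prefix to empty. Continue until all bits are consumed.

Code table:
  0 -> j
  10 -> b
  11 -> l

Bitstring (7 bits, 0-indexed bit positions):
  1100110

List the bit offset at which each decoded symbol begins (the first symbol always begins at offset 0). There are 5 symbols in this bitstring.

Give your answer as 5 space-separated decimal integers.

Answer: 0 2 3 4 6

Derivation:
Bit 0: prefix='1' (no match yet)
Bit 1: prefix='11' -> emit 'l', reset
Bit 2: prefix='0' -> emit 'j', reset
Bit 3: prefix='0' -> emit 'j', reset
Bit 4: prefix='1' (no match yet)
Bit 5: prefix='11' -> emit 'l', reset
Bit 6: prefix='0' -> emit 'j', reset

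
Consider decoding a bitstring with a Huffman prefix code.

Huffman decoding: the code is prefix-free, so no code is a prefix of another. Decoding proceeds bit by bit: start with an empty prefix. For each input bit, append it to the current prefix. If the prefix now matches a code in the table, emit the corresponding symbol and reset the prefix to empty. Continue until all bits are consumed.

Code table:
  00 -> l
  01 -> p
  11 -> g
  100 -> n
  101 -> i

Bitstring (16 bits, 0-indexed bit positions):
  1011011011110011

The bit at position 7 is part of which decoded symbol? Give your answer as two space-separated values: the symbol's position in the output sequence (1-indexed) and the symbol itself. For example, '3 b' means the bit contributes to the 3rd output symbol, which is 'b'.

Answer: 3 i

Derivation:
Bit 0: prefix='1' (no match yet)
Bit 1: prefix='10' (no match yet)
Bit 2: prefix='101' -> emit 'i', reset
Bit 3: prefix='1' (no match yet)
Bit 4: prefix='10' (no match yet)
Bit 5: prefix='101' -> emit 'i', reset
Bit 6: prefix='1' (no match yet)
Bit 7: prefix='10' (no match yet)
Bit 8: prefix='101' -> emit 'i', reset
Bit 9: prefix='1' (no match yet)
Bit 10: prefix='11' -> emit 'g', reset
Bit 11: prefix='1' (no match yet)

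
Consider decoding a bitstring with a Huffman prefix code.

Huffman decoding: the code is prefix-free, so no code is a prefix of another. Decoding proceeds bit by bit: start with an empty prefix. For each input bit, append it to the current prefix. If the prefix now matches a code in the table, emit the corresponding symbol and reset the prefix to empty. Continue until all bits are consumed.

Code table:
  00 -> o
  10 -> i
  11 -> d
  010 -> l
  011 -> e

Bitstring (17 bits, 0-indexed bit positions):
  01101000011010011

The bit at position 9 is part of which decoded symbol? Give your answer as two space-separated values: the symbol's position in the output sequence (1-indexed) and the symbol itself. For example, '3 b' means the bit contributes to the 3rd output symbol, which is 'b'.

Bit 0: prefix='0' (no match yet)
Bit 1: prefix='01' (no match yet)
Bit 2: prefix='011' -> emit 'e', reset
Bit 3: prefix='0' (no match yet)
Bit 4: prefix='01' (no match yet)
Bit 5: prefix='010' -> emit 'l', reset
Bit 6: prefix='0' (no match yet)
Bit 7: prefix='00' -> emit 'o', reset
Bit 8: prefix='0' (no match yet)
Bit 9: prefix='01' (no match yet)
Bit 10: prefix='011' -> emit 'e', reset
Bit 11: prefix='0' (no match yet)
Bit 12: prefix='01' (no match yet)
Bit 13: prefix='010' -> emit 'l', reset

Answer: 4 e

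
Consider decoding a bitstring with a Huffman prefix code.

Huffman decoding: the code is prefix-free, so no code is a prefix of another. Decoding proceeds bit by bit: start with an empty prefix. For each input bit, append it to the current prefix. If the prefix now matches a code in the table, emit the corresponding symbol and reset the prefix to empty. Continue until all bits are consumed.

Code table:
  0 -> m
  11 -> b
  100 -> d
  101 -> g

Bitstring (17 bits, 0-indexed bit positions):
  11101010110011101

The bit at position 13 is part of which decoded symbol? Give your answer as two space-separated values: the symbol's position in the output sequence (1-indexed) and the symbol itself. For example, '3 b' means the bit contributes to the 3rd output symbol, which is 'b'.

Answer: 6 b

Derivation:
Bit 0: prefix='1' (no match yet)
Bit 1: prefix='11' -> emit 'b', reset
Bit 2: prefix='1' (no match yet)
Bit 3: prefix='10' (no match yet)
Bit 4: prefix='101' -> emit 'g', reset
Bit 5: prefix='0' -> emit 'm', reset
Bit 6: prefix='1' (no match yet)
Bit 7: prefix='10' (no match yet)
Bit 8: prefix='101' -> emit 'g', reset
Bit 9: prefix='1' (no match yet)
Bit 10: prefix='10' (no match yet)
Bit 11: prefix='100' -> emit 'd', reset
Bit 12: prefix='1' (no match yet)
Bit 13: prefix='11' -> emit 'b', reset
Bit 14: prefix='1' (no match yet)
Bit 15: prefix='10' (no match yet)
Bit 16: prefix='101' -> emit 'g', reset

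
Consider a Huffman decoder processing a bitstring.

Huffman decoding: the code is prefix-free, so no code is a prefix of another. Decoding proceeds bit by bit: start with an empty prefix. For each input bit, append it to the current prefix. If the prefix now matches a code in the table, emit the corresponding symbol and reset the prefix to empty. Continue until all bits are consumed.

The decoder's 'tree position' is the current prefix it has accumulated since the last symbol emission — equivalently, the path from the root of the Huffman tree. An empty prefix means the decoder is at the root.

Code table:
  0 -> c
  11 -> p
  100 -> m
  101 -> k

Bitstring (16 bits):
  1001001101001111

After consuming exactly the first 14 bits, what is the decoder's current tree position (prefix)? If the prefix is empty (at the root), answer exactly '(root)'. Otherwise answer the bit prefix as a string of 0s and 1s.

Bit 0: prefix='1' (no match yet)
Bit 1: prefix='10' (no match yet)
Bit 2: prefix='100' -> emit 'm', reset
Bit 3: prefix='1' (no match yet)
Bit 4: prefix='10' (no match yet)
Bit 5: prefix='100' -> emit 'm', reset
Bit 6: prefix='1' (no match yet)
Bit 7: prefix='11' -> emit 'p', reset
Bit 8: prefix='0' -> emit 'c', reset
Bit 9: prefix='1' (no match yet)
Bit 10: prefix='10' (no match yet)
Bit 11: prefix='100' -> emit 'm', reset
Bit 12: prefix='1' (no match yet)
Bit 13: prefix='11' -> emit 'p', reset

Answer: (root)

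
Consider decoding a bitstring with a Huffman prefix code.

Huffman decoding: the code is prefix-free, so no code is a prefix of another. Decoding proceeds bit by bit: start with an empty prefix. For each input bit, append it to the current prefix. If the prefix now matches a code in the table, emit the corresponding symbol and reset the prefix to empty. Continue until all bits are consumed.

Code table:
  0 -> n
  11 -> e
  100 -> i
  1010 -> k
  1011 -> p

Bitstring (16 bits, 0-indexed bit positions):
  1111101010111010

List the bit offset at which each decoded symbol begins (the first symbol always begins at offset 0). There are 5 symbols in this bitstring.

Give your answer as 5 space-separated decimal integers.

Bit 0: prefix='1' (no match yet)
Bit 1: prefix='11' -> emit 'e', reset
Bit 2: prefix='1' (no match yet)
Bit 3: prefix='11' -> emit 'e', reset
Bit 4: prefix='1' (no match yet)
Bit 5: prefix='10' (no match yet)
Bit 6: prefix='101' (no match yet)
Bit 7: prefix='1010' -> emit 'k', reset
Bit 8: prefix='1' (no match yet)
Bit 9: prefix='10' (no match yet)
Bit 10: prefix='101' (no match yet)
Bit 11: prefix='1011' -> emit 'p', reset
Bit 12: prefix='1' (no match yet)
Bit 13: prefix='10' (no match yet)
Bit 14: prefix='101' (no match yet)
Bit 15: prefix='1010' -> emit 'k', reset

Answer: 0 2 4 8 12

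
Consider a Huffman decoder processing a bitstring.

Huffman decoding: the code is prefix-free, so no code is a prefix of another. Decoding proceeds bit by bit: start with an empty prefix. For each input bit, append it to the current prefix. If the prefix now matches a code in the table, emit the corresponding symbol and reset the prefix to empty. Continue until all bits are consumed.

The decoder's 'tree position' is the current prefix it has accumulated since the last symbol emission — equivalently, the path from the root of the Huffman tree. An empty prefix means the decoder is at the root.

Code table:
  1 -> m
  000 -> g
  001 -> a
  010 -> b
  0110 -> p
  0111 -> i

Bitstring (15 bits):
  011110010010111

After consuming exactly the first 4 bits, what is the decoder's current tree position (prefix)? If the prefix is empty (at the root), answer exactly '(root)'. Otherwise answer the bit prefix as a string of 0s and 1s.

Answer: (root)

Derivation:
Bit 0: prefix='0' (no match yet)
Bit 1: prefix='01' (no match yet)
Bit 2: prefix='011' (no match yet)
Bit 3: prefix='0111' -> emit 'i', reset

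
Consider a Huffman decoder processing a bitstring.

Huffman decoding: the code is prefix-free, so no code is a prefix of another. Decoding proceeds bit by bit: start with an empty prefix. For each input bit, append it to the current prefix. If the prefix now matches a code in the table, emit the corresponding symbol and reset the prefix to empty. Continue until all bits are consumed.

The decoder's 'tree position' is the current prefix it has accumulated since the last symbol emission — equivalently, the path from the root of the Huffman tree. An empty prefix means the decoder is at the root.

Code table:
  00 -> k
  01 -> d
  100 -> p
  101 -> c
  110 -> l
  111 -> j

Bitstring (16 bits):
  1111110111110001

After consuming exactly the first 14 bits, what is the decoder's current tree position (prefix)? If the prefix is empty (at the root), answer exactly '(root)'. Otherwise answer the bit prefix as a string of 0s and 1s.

Answer: (root)

Derivation:
Bit 0: prefix='1' (no match yet)
Bit 1: prefix='11' (no match yet)
Bit 2: prefix='111' -> emit 'j', reset
Bit 3: prefix='1' (no match yet)
Bit 4: prefix='11' (no match yet)
Bit 5: prefix='111' -> emit 'j', reset
Bit 6: prefix='0' (no match yet)
Bit 7: prefix='01' -> emit 'd', reset
Bit 8: prefix='1' (no match yet)
Bit 9: prefix='11' (no match yet)
Bit 10: prefix='111' -> emit 'j', reset
Bit 11: prefix='1' (no match yet)
Bit 12: prefix='10' (no match yet)
Bit 13: prefix='100' -> emit 'p', reset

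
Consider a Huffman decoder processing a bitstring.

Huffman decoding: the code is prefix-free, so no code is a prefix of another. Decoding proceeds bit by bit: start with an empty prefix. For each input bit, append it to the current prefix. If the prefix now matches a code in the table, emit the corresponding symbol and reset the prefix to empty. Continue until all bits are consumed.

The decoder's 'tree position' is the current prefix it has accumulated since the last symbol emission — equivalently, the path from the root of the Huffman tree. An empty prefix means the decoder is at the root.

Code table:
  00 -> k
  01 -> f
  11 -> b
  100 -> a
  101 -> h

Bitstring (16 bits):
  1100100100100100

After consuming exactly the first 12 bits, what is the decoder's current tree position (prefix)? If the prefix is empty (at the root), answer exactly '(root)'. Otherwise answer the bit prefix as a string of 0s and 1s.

Bit 0: prefix='1' (no match yet)
Bit 1: prefix='11' -> emit 'b', reset
Bit 2: prefix='0' (no match yet)
Bit 3: prefix='00' -> emit 'k', reset
Bit 4: prefix='1' (no match yet)
Bit 5: prefix='10' (no match yet)
Bit 6: prefix='100' -> emit 'a', reset
Bit 7: prefix='1' (no match yet)
Bit 8: prefix='10' (no match yet)
Bit 9: prefix='100' -> emit 'a', reset
Bit 10: prefix='1' (no match yet)
Bit 11: prefix='10' (no match yet)

Answer: 10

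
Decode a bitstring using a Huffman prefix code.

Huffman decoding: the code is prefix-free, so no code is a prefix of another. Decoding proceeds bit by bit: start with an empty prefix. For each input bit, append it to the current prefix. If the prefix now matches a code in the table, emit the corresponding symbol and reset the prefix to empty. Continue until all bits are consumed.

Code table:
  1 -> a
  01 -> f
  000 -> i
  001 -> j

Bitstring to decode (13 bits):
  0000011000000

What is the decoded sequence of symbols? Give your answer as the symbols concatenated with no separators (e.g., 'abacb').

Answer: ijaii

Derivation:
Bit 0: prefix='0' (no match yet)
Bit 1: prefix='00' (no match yet)
Bit 2: prefix='000' -> emit 'i', reset
Bit 3: prefix='0' (no match yet)
Bit 4: prefix='00' (no match yet)
Bit 5: prefix='001' -> emit 'j', reset
Bit 6: prefix='1' -> emit 'a', reset
Bit 7: prefix='0' (no match yet)
Bit 8: prefix='00' (no match yet)
Bit 9: prefix='000' -> emit 'i', reset
Bit 10: prefix='0' (no match yet)
Bit 11: prefix='00' (no match yet)
Bit 12: prefix='000' -> emit 'i', reset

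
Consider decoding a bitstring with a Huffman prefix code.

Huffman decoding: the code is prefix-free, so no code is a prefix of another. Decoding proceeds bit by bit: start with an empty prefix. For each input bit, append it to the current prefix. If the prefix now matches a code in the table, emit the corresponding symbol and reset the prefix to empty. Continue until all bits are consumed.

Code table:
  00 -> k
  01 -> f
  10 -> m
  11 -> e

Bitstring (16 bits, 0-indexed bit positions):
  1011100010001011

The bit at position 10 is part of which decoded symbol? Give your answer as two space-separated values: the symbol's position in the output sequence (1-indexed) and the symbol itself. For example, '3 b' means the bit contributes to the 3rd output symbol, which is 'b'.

Bit 0: prefix='1' (no match yet)
Bit 1: prefix='10' -> emit 'm', reset
Bit 2: prefix='1' (no match yet)
Bit 3: prefix='11' -> emit 'e', reset
Bit 4: prefix='1' (no match yet)
Bit 5: prefix='10' -> emit 'm', reset
Bit 6: prefix='0' (no match yet)
Bit 7: prefix='00' -> emit 'k', reset
Bit 8: prefix='1' (no match yet)
Bit 9: prefix='10' -> emit 'm', reset
Bit 10: prefix='0' (no match yet)
Bit 11: prefix='00' -> emit 'k', reset
Bit 12: prefix='1' (no match yet)
Bit 13: prefix='10' -> emit 'm', reset
Bit 14: prefix='1' (no match yet)

Answer: 6 k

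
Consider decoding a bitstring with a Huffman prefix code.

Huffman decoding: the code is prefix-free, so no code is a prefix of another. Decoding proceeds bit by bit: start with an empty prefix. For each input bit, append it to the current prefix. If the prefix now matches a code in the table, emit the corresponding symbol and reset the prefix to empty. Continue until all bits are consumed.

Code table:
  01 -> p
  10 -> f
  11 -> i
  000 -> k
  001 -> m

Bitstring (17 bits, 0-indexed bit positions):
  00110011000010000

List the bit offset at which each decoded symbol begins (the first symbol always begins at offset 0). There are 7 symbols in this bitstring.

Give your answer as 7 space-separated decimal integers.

Answer: 0 3 5 7 9 12 14

Derivation:
Bit 0: prefix='0' (no match yet)
Bit 1: prefix='00' (no match yet)
Bit 2: prefix='001' -> emit 'm', reset
Bit 3: prefix='1' (no match yet)
Bit 4: prefix='10' -> emit 'f', reset
Bit 5: prefix='0' (no match yet)
Bit 6: prefix='01' -> emit 'p', reset
Bit 7: prefix='1' (no match yet)
Bit 8: prefix='10' -> emit 'f', reset
Bit 9: prefix='0' (no match yet)
Bit 10: prefix='00' (no match yet)
Bit 11: prefix='000' -> emit 'k', reset
Bit 12: prefix='1' (no match yet)
Bit 13: prefix='10' -> emit 'f', reset
Bit 14: prefix='0' (no match yet)
Bit 15: prefix='00' (no match yet)
Bit 16: prefix='000' -> emit 'k', reset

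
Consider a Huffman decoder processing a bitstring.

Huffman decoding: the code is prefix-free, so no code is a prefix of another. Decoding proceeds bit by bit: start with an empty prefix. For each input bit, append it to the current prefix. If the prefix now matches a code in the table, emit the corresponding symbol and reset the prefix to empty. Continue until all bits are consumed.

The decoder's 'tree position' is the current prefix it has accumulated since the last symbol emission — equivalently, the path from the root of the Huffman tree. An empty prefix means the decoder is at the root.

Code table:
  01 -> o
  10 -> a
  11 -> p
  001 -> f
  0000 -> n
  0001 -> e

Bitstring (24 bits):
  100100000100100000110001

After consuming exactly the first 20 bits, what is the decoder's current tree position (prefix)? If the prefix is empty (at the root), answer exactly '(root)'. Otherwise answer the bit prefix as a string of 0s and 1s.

Answer: 1

Derivation:
Bit 0: prefix='1' (no match yet)
Bit 1: prefix='10' -> emit 'a', reset
Bit 2: prefix='0' (no match yet)
Bit 3: prefix='01' -> emit 'o', reset
Bit 4: prefix='0' (no match yet)
Bit 5: prefix='00' (no match yet)
Bit 6: prefix='000' (no match yet)
Bit 7: prefix='0000' -> emit 'n', reset
Bit 8: prefix='0' (no match yet)
Bit 9: prefix='01' -> emit 'o', reset
Bit 10: prefix='0' (no match yet)
Bit 11: prefix='00' (no match yet)
Bit 12: prefix='001' -> emit 'f', reset
Bit 13: prefix='0' (no match yet)
Bit 14: prefix='00' (no match yet)
Bit 15: prefix='000' (no match yet)
Bit 16: prefix='0000' -> emit 'n', reset
Bit 17: prefix='0' (no match yet)
Bit 18: prefix='01' -> emit 'o', reset
Bit 19: prefix='1' (no match yet)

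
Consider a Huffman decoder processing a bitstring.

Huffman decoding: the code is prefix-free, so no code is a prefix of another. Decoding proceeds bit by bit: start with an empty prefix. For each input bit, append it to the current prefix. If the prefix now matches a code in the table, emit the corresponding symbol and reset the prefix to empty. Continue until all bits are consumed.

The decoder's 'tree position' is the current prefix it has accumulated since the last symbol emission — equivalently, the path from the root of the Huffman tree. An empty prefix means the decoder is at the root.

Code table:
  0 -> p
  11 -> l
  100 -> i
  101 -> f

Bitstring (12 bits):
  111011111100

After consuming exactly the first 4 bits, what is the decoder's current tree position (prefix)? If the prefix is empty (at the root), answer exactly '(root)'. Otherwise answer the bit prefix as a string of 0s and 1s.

Bit 0: prefix='1' (no match yet)
Bit 1: prefix='11' -> emit 'l', reset
Bit 2: prefix='1' (no match yet)
Bit 3: prefix='10' (no match yet)

Answer: 10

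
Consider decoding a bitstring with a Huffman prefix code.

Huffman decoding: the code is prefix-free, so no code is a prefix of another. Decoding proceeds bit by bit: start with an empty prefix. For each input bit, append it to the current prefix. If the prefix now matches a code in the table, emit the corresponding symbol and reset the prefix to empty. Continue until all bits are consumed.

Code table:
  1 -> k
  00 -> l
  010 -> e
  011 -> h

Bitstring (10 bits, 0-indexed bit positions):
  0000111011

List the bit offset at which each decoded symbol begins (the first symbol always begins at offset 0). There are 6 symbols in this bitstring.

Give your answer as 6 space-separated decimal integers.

Answer: 0 2 4 5 6 7

Derivation:
Bit 0: prefix='0' (no match yet)
Bit 1: prefix='00' -> emit 'l', reset
Bit 2: prefix='0' (no match yet)
Bit 3: prefix='00' -> emit 'l', reset
Bit 4: prefix='1' -> emit 'k', reset
Bit 5: prefix='1' -> emit 'k', reset
Bit 6: prefix='1' -> emit 'k', reset
Bit 7: prefix='0' (no match yet)
Bit 8: prefix='01' (no match yet)
Bit 9: prefix='011' -> emit 'h', reset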